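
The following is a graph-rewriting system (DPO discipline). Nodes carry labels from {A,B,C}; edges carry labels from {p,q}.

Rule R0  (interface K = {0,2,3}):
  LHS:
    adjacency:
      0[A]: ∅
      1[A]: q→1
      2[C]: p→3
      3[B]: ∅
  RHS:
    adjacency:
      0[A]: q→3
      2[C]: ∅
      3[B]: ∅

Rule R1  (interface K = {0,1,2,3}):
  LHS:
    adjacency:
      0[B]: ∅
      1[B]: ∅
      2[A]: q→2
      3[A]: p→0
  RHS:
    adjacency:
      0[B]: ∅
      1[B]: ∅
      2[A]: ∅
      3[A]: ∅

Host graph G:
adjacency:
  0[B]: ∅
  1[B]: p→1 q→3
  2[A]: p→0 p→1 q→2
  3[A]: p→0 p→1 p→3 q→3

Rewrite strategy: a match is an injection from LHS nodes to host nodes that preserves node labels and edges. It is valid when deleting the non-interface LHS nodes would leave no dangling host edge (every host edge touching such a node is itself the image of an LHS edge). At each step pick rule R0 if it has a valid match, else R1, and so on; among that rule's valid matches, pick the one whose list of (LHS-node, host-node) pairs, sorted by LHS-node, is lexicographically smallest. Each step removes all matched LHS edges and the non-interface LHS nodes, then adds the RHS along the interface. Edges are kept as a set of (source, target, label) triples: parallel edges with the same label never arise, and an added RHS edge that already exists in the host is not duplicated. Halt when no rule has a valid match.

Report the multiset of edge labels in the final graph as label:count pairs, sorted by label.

start.  V:4 E:9  edges: 1-p->1 1-q->3 2-p->0 2-p->1 2-q->2 3-p->0 3-p->1 3-p->3 3-q->3
1. fire R1 via {0↦0, 1↦1, 2↦2, 3↦3}  →  V:4 E:7  edges: 1-p->1 1-q->3 2-p->0 2-p->1 3-p->1 3-p->3 3-q->3
2. fire R1 via {0↦0, 1↦1, 2↦3, 3↦2}  →  V:4 E:5  edges: 1-p->1 1-q->3 2-p->1 3-p->1 3-p->3
halt: no rule applies after step 2
NF edges: [(1, 1, 'p'), (1, 3, 'q'), (2, 1, 'p'), (3, 1, 'p'), (3, 3, 'p')]

Answer: p:4 q:1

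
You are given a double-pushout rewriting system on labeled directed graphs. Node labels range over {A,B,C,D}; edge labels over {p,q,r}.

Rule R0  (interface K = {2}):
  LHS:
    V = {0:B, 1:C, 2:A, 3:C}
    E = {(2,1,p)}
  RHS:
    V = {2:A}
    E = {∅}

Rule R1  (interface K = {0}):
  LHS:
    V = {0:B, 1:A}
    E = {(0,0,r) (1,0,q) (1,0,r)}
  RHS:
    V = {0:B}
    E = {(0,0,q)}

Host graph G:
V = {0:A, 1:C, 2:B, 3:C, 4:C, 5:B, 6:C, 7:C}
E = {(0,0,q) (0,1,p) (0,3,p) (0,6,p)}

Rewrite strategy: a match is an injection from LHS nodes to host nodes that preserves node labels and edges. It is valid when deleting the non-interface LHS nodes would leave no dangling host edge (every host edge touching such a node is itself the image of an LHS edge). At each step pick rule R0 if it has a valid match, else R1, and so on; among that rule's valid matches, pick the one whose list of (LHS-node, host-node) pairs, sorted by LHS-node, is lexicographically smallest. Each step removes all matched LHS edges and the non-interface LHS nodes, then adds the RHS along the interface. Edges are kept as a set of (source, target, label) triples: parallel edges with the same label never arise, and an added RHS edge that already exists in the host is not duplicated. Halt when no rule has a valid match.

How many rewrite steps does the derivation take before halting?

initial: |V|=8 |E|=4  E = 0-q->0 0-p->1 0-p->3 0-p->6
step 1: apply R0 at {0↦2, 1↦1, 2↦0, 3↦4}  → |V|=5 |E|=3  E = 0-q->0 0-p->3 0-p->6
step 2: apply R0 at {0↦5, 1↦3, 2↦0, 3↦7}  → |V|=2 |E|=2  E = 0-q->0 0-p->6
normal form: no rule applies after step 2

Answer: 2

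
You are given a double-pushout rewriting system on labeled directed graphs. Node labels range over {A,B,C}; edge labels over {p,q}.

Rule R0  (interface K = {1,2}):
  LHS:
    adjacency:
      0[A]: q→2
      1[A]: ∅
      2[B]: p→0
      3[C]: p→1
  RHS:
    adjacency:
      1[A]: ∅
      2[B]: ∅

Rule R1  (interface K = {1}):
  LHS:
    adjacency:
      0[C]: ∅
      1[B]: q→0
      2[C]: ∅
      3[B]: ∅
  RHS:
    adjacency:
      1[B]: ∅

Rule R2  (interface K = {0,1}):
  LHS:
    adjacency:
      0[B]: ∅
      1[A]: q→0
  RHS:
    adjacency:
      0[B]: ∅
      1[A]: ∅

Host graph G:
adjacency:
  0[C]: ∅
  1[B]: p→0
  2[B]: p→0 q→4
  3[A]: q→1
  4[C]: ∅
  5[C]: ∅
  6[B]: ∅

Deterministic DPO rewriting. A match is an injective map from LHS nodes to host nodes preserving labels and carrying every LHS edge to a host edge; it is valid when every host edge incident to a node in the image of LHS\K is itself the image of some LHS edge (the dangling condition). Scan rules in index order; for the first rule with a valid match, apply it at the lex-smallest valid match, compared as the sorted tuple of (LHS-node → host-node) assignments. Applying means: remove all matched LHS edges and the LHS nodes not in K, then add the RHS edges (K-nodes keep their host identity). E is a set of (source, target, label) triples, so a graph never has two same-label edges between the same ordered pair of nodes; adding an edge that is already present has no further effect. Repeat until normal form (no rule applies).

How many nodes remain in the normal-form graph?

Answer: 4

Derivation:
[0] host  ⇒  7 nodes, 4 edges  {1-p->0 2-p->0 2-q->4 3-q->1}
[1] R1 @ {0↦4, 1↦2, 2↦5, 3↦6}  ⇒  4 nodes, 3 edges  {1-p->0 2-p->0 3-q->1}
[2] R2 @ {0↦1, 1↦3}  ⇒  4 nodes, 2 edges  {1-p->0 2-p->0}
halt: no rule applies after step 2
NF nodes: {0:C, 1:B, 2:B, 3:A}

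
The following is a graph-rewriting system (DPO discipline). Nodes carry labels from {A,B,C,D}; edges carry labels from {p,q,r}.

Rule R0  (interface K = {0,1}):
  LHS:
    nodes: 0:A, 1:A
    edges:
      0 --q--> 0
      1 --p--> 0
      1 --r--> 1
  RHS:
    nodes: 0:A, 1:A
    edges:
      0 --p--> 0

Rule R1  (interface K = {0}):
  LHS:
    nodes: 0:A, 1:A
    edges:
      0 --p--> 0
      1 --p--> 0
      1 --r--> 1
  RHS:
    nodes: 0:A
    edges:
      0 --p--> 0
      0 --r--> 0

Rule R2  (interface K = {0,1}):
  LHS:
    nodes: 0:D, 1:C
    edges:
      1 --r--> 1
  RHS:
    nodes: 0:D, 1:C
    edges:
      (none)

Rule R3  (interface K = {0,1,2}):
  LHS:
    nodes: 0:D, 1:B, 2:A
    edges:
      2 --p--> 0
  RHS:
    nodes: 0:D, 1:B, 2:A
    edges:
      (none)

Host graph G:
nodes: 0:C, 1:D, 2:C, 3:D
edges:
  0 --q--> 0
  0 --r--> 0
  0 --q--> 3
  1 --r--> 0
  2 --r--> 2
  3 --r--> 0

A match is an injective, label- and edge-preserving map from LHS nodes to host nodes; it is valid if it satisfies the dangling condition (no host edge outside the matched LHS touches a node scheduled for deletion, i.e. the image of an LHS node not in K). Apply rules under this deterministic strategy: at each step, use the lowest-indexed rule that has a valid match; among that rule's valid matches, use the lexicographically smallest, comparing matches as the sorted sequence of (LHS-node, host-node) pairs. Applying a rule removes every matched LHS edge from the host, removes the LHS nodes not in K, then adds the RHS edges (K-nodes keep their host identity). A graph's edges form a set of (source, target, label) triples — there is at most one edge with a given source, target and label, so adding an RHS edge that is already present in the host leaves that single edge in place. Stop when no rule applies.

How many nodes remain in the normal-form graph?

start.  V:4 E:6  edges: 0-q->0 0-r->0 0-q->3 1-r->0 2-r->2 3-r->0
1. fire R2 via {0↦1, 1↦0}  →  V:4 E:5  edges: 0-q->0 0-q->3 1-r->0 2-r->2 3-r->0
2. fire R2 via {0↦1, 1↦2}  →  V:4 E:4  edges: 0-q->0 0-q->3 1-r->0 3-r->0
final graph: no rule applies after step 2
NF nodes: {0:C, 1:D, 2:C, 3:D}

Answer: 4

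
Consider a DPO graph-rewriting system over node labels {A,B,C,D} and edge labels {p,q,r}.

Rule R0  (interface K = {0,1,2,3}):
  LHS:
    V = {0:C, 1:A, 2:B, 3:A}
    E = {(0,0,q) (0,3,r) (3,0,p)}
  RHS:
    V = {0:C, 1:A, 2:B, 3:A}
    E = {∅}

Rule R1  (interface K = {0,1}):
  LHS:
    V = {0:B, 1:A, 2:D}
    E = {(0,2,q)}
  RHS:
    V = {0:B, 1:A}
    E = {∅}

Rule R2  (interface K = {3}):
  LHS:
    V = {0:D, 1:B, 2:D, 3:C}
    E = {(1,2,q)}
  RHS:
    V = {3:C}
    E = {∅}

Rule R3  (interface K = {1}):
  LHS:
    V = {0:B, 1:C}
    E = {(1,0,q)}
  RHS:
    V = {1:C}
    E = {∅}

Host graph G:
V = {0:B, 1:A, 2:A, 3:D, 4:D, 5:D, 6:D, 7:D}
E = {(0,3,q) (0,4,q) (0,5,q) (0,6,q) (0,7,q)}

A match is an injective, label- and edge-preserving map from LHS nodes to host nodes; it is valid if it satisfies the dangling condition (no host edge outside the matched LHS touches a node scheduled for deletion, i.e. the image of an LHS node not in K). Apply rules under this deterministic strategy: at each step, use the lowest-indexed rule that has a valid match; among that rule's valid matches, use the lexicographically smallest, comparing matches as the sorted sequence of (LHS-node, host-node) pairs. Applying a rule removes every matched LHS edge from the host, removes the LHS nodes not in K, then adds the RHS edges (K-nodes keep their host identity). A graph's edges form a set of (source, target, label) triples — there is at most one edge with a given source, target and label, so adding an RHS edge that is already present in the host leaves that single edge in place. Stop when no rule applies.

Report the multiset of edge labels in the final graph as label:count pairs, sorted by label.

initial: |V|=8 |E|=5  E = 0-q->3 0-q->4 0-q->5 0-q->6 0-q->7
step 1: apply R1 at {0↦0, 1↦1, 2↦3}  → |V|=7 |E|=4  E = 0-q->4 0-q->5 0-q->6 0-q->7
step 2: apply R1 at {0↦0, 1↦1, 2↦4}  → |V|=6 |E|=3  E = 0-q->5 0-q->6 0-q->7
step 3: apply R1 at {0↦0, 1↦1, 2↦5}  → |V|=5 |E|=2  E = 0-q->6 0-q->7
step 4: apply R1 at {0↦0, 1↦1, 2↦6}  → |V|=4 |E|=1  E = 0-q->7
step 5: apply R1 at {0↦0, 1↦1, 2↦7}  → |V|=3 |E|=0  E = ∅
halt: no rule applies after step 5
NF edges: []

Answer: (no edges)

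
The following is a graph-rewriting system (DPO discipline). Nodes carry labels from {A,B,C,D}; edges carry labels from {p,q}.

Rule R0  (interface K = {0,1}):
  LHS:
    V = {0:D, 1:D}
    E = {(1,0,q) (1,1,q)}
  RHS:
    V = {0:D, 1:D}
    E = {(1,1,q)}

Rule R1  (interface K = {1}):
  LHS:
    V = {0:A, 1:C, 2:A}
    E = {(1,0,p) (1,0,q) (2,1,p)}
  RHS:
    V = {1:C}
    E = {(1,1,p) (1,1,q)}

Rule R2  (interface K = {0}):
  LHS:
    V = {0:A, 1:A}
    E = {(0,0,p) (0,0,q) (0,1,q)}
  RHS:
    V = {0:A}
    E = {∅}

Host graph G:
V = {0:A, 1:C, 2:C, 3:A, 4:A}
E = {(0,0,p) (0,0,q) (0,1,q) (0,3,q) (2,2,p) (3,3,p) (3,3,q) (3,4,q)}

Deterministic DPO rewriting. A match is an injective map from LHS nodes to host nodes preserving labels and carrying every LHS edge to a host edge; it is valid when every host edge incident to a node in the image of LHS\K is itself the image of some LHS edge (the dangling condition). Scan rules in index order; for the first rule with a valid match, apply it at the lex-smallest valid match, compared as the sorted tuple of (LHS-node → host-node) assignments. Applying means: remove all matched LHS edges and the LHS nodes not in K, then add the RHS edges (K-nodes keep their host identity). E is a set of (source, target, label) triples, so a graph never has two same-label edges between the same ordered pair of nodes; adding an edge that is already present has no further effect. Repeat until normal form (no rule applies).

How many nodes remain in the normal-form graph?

Answer: 3

Derivation:
initial: |V|=5 |E|=8  E = 0-p->0 0-q->0 0-q->1 0-q->3 2-p->2 3-p->3 3-q->3 3-q->4
step 1: apply R2 at {0↦3, 1↦4}  → |V|=4 |E|=5  E = 0-p->0 0-q->0 0-q->1 0-q->3 2-p->2
step 2: apply R2 at {0↦0, 1↦3}  → |V|=3 |E|=2  E = 0-q->1 2-p->2
normal form: no rule applies after step 2
NF nodes: {0:A, 1:C, 2:C}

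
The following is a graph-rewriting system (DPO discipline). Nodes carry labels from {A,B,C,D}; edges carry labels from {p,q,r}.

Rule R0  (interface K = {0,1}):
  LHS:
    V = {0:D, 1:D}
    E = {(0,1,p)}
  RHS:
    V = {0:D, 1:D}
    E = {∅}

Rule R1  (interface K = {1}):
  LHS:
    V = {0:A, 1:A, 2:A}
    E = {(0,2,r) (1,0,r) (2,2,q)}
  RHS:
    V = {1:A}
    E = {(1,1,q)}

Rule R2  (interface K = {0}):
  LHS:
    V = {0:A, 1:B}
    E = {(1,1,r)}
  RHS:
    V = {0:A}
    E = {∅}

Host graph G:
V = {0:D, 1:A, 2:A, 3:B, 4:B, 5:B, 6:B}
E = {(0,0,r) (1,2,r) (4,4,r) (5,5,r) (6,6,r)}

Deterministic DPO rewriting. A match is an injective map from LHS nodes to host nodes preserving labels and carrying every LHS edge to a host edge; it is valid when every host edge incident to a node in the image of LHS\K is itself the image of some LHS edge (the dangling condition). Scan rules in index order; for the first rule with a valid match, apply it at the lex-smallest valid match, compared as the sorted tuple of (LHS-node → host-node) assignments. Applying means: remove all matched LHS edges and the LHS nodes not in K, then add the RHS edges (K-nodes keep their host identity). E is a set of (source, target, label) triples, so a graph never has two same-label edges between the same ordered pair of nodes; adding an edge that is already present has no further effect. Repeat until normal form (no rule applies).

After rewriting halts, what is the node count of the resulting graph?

Answer: 4

Steps:
[0] host  ⇒  7 nodes, 5 edges  {0-r->0 1-r->2 4-r->4 5-r->5 6-r->6}
[1] R2 @ {0↦1, 1↦4}  ⇒  6 nodes, 4 edges  {0-r->0 1-r->2 5-r->5 6-r->6}
[2] R2 @ {0↦1, 1↦5}  ⇒  5 nodes, 3 edges  {0-r->0 1-r->2 6-r->6}
[3] R2 @ {0↦1, 1↦6}  ⇒  4 nodes, 2 edges  {0-r->0 1-r->2}
normal form: no rule applies after step 3
NF nodes: {0:D, 1:A, 2:A, 3:B}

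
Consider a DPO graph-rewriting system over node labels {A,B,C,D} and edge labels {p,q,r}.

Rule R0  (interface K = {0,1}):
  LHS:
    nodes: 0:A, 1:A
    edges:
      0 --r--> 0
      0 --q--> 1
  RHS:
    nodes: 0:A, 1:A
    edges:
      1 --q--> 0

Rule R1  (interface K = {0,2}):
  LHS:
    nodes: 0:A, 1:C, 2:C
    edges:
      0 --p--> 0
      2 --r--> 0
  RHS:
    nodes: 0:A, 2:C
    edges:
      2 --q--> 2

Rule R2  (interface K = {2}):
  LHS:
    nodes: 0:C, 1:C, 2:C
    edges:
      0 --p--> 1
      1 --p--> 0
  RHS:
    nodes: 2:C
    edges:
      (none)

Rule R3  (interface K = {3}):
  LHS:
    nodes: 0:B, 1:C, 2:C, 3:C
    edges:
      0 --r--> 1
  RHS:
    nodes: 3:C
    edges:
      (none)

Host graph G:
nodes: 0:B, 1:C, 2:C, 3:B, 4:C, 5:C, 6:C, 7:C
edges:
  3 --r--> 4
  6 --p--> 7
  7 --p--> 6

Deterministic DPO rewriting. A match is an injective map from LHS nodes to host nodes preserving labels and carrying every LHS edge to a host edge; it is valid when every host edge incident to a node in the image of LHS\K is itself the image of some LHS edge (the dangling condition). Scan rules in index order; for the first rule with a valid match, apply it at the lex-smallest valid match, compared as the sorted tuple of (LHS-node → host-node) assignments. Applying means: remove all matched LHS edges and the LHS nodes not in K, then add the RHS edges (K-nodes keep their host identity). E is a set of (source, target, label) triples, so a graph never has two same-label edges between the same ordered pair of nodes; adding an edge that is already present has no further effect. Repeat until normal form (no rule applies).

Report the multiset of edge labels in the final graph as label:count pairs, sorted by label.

initial: |V|=8 |E|=3  E = 3-r->4 6-p->7 7-p->6
step 1: apply R2 at {0↦6, 1↦7, 2↦1}  → |V|=6 |E|=1  E = 3-r->4
step 2: apply R3 at {0↦3, 1↦4, 2↦1, 3↦2}  → |V|=3 |E|=0  E = ∅
normal form: no rule applies after step 2
NF edges: []

Answer: (no edges)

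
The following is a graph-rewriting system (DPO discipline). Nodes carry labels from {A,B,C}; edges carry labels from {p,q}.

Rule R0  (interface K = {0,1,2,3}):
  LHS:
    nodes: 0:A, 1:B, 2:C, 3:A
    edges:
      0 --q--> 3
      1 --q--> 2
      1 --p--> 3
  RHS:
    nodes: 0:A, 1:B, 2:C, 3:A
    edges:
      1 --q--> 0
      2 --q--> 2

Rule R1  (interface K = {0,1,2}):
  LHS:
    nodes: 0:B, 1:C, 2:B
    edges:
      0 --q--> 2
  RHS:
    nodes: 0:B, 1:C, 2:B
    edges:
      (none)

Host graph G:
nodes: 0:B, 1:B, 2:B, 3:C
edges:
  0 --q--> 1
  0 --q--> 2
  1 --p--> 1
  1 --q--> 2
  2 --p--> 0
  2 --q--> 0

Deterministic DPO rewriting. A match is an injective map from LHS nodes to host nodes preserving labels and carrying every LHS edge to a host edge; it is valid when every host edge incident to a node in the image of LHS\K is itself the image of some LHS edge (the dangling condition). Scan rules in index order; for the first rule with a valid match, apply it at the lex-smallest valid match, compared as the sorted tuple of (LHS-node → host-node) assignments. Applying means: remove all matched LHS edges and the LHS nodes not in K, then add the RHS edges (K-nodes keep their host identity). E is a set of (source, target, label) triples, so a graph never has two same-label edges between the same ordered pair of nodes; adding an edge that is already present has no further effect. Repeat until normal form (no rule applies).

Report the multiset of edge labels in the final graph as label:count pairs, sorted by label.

Answer: p:2

Derivation:
[0] host  ⇒  4 nodes, 6 edges  {0-q->1 0-q->2 1-p->1 1-q->2 2-p->0 2-q->0}
[1] R1 @ {0↦0, 1↦3, 2↦1}  ⇒  4 nodes, 5 edges  {0-q->2 1-p->1 1-q->2 2-p->0 2-q->0}
[2] R1 @ {0↦0, 1↦3, 2↦2}  ⇒  4 nodes, 4 edges  {1-p->1 1-q->2 2-p->0 2-q->0}
[3] R1 @ {0↦1, 1↦3, 2↦2}  ⇒  4 nodes, 3 edges  {1-p->1 2-p->0 2-q->0}
[4] R1 @ {0↦2, 1↦3, 2↦0}  ⇒  4 nodes, 2 edges  {1-p->1 2-p->0}
normal form: no rule applies after step 4
NF edges: [(1, 1, 'p'), (2, 0, 'p')]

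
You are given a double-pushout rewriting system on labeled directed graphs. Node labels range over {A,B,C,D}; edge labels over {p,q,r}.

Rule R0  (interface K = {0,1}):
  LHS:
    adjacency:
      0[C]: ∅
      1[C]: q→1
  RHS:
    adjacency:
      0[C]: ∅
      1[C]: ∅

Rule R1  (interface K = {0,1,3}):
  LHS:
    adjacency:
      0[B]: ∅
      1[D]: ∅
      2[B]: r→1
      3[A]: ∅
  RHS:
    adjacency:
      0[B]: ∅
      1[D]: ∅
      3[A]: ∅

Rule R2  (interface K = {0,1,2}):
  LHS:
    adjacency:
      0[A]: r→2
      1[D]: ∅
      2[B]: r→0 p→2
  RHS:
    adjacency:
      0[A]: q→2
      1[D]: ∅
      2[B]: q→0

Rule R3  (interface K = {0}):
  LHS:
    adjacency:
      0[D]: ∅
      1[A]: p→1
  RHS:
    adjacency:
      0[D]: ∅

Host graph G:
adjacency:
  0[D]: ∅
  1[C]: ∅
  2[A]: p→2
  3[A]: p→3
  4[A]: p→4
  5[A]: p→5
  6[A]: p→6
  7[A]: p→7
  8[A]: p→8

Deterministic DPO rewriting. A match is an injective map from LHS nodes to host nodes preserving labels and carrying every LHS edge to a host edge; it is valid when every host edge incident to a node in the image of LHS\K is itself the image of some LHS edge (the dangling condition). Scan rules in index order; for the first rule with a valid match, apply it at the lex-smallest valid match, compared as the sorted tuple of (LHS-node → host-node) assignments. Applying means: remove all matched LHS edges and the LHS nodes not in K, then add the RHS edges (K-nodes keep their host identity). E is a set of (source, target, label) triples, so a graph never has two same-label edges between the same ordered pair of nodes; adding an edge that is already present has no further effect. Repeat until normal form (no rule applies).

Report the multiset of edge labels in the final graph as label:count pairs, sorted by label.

initial: |V|=9 |E|=7  E = 2-p->2 3-p->3 4-p->4 5-p->5 6-p->6 7-p->7 8-p->8
step 1: apply R3 at {0↦0, 1↦2}  → |V|=8 |E|=6  E = 3-p->3 4-p->4 5-p->5 6-p->6 7-p->7 8-p->8
step 2: apply R3 at {0↦0, 1↦3}  → |V|=7 |E|=5  E = 4-p->4 5-p->5 6-p->6 7-p->7 8-p->8
step 3: apply R3 at {0↦0, 1↦4}  → |V|=6 |E|=4  E = 5-p->5 6-p->6 7-p->7 8-p->8
step 4: apply R3 at {0↦0, 1↦5}  → |V|=5 |E|=3  E = 6-p->6 7-p->7 8-p->8
step 5: apply R3 at {0↦0, 1↦6}  → |V|=4 |E|=2  E = 7-p->7 8-p->8
step 6: apply R3 at {0↦0, 1↦7}  → |V|=3 |E|=1  E = 8-p->8
step 7: apply R3 at {0↦0, 1↦8}  → |V|=2 |E|=0  E = ∅
halt: no rule applies after step 7
NF edges: []

Answer: (no edges)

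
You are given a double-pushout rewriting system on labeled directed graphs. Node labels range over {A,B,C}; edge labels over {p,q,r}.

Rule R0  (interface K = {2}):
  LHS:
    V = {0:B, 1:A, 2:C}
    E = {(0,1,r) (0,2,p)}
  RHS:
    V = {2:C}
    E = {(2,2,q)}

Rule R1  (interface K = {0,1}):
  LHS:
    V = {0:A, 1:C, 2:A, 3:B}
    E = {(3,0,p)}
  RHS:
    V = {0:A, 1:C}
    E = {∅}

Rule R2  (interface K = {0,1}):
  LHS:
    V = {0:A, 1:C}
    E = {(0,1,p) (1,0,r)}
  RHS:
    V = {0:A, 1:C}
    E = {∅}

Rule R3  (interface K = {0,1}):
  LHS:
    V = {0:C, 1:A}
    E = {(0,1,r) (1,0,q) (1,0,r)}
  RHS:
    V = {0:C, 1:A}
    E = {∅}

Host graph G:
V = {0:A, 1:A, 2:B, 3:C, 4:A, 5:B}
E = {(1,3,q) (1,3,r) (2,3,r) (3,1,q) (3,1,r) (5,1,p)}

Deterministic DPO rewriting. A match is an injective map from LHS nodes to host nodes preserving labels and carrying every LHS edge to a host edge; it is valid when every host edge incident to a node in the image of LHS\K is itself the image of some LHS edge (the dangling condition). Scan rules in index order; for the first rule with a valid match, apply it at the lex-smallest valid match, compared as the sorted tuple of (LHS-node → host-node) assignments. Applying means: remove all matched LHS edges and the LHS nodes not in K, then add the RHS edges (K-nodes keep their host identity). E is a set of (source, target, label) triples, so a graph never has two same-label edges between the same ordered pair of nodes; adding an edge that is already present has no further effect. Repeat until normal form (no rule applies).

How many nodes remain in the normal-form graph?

Answer: 4

Steps:
[0] host  ⇒  6 nodes, 6 edges  {1-q->3 1-r->3 2-r->3 3-q->1 3-r->1 5-p->1}
[1] R1 @ {0↦1, 1↦3, 2↦0, 3↦5}  ⇒  4 nodes, 5 edges  {1-q->3 1-r->3 2-r->3 3-q->1 3-r->1}
[2] R3 @ {0↦3, 1↦1}  ⇒  4 nodes, 2 edges  {2-r->3 3-q->1}
halt: no rule applies after step 2
NF nodes: {1:A, 2:B, 3:C, 4:A}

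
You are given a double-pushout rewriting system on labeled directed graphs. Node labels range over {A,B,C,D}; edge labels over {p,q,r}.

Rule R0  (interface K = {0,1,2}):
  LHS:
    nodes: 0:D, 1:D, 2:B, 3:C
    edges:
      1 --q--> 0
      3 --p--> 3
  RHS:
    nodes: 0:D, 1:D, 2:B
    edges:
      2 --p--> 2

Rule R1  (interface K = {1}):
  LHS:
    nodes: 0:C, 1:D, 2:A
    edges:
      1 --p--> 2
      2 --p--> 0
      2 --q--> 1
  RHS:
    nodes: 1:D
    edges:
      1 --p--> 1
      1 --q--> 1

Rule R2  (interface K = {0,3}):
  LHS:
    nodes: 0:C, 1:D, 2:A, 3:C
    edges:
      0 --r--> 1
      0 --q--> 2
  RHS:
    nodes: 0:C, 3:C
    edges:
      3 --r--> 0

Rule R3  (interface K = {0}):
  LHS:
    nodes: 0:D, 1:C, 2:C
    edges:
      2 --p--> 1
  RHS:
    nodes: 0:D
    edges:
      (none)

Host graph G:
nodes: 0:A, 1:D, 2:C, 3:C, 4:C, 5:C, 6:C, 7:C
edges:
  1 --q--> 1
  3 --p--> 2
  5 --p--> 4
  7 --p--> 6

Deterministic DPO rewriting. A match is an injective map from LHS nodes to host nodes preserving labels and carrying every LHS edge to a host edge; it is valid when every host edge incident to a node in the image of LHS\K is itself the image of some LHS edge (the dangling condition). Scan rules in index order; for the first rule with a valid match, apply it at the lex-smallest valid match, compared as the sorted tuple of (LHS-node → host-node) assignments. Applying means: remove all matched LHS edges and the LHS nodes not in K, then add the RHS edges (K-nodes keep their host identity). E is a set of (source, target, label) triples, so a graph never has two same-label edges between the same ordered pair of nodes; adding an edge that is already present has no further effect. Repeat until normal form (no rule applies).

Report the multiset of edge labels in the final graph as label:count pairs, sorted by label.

Answer: q:1

Steps:
initial: |V|=8 |E|=4  E = 1-q->1 3-p->2 5-p->4 7-p->6
step 1: apply R3 at {0↦1, 1↦2, 2↦3}  → |V|=6 |E|=3  E = 1-q->1 5-p->4 7-p->6
step 2: apply R3 at {0↦1, 1↦4, 2↦5}  → |V|=4 |E|=2  E = 1-q->1 7-p->6
step 3: apply R3 at {0↦1, 1↦6, 2↦7}  → |V|=2 |E|=1  E = 1-q->1
normal form: no rule applies after step 3
NF edges: [(1, 1, 'q')]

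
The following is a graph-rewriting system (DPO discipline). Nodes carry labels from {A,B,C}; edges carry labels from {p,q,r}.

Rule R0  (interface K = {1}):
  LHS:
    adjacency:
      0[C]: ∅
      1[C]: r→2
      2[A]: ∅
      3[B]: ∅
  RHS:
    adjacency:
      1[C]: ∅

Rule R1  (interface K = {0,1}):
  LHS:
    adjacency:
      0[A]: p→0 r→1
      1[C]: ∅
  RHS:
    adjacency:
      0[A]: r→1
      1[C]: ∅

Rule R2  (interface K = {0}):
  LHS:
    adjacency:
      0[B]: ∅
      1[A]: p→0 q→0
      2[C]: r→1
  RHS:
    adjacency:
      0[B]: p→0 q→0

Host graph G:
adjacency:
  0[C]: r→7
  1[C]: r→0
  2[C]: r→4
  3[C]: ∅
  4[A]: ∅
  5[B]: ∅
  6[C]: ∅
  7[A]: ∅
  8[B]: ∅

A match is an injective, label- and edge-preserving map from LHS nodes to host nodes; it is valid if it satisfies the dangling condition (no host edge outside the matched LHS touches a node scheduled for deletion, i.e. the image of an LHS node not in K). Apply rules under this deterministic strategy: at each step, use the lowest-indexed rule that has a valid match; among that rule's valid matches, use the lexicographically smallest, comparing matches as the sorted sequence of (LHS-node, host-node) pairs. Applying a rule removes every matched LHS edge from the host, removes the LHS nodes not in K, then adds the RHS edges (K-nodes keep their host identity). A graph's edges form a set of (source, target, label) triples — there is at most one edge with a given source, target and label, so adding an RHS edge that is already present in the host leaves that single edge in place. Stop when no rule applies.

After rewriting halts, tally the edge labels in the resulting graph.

Answer: r:1

Steps:
initial: |V|=9 |E|=3  E = 0-r->7 1-r->0 2-r->4
step 1: apply R0 at {0↦3, 1↦0, 2↦7, 3↦5}  → |V|=6 |E|=2  E = 1-r->0 2-r->4
step 2: apply R0 at {0↦6, 1↦2, 2↦4, 3↦8}  → |V|=3 |E|=1  E = 1-r->0
halt: no rule applies after step 2
NF edges: [(1, 0, 'r')]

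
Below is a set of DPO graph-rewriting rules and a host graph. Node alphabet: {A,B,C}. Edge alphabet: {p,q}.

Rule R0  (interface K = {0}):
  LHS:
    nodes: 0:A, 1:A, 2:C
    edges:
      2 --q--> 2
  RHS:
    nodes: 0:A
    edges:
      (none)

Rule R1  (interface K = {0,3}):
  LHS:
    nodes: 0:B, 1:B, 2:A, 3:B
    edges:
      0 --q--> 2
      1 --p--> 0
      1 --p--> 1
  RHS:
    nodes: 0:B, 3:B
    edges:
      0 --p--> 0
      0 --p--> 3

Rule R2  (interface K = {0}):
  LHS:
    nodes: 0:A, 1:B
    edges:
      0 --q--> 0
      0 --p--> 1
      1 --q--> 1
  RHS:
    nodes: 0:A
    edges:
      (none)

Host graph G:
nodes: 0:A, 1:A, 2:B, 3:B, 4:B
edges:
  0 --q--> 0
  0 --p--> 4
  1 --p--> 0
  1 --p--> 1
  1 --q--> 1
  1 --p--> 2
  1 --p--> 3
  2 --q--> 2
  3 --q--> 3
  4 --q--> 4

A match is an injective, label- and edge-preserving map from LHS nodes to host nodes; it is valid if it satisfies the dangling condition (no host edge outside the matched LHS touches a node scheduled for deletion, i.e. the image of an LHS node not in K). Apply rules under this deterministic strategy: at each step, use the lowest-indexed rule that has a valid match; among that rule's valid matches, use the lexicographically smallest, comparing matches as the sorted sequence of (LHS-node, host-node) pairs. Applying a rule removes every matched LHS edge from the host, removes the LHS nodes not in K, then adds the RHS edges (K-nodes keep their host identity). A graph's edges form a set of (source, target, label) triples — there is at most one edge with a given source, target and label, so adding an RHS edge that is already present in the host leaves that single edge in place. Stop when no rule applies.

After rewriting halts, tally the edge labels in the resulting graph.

Answer: p:3 q:1

Derivation:
initial: |V|=5 |E|=10  E = 0-q->0 0-p->4 1-p->0 1-p->1 1-q->1 1-p->2 1-p->3 2-q->2 3-q->3 4-q->4
step 1: apply R2 at {0↦0, 1↦4}  → |V|=4 |E|=7  E = 1-p->0 1-p->1 1-q->1 1-p->2 1-p->3 2-q->2 3-q->3
step 2: apply R2 at {0↦1, 1↦2}  → |V|=3 |E|=4  E = 1-p->0 1-p->1 1-p->3 3-q->3
final graph: no rule applies after step 2
NF edges: [(1, 0, 'p'), (1, 1, 'p'), (1, 3, 'p'), (3, 3, 'q')]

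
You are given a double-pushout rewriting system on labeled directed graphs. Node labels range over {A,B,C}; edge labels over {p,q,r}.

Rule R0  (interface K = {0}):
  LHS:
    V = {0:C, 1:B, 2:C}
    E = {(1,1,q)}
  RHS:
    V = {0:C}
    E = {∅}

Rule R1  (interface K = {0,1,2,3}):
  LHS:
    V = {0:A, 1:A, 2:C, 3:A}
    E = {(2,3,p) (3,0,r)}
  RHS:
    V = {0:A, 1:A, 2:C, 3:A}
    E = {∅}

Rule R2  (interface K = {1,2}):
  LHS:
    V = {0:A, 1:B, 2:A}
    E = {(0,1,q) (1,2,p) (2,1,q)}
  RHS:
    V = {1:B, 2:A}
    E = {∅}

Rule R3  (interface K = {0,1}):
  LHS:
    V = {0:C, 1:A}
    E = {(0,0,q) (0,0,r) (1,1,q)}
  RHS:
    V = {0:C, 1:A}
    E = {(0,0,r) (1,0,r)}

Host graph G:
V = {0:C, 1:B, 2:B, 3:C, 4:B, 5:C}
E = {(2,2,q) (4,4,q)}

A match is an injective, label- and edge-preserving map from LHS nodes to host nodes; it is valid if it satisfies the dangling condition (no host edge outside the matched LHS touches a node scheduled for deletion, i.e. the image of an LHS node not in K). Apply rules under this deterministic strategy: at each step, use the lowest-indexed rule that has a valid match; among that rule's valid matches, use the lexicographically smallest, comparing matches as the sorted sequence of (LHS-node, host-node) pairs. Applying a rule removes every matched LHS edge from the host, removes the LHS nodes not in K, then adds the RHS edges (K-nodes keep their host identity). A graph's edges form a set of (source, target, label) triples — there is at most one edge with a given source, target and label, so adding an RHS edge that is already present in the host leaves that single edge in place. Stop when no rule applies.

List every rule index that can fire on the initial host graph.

R0: 12 valid matches — {0↦0, 1↦2, 2↦3}, {0↦0, 1↦2, 2↦5}, {0↦0, 1↦4, 2↦3} (+9 more)
R1: no valid match — LHS pattern not found
R2: no valid match — LHS pattern not found
R3: no valid match — LHS pattern not found

Answer: [R0]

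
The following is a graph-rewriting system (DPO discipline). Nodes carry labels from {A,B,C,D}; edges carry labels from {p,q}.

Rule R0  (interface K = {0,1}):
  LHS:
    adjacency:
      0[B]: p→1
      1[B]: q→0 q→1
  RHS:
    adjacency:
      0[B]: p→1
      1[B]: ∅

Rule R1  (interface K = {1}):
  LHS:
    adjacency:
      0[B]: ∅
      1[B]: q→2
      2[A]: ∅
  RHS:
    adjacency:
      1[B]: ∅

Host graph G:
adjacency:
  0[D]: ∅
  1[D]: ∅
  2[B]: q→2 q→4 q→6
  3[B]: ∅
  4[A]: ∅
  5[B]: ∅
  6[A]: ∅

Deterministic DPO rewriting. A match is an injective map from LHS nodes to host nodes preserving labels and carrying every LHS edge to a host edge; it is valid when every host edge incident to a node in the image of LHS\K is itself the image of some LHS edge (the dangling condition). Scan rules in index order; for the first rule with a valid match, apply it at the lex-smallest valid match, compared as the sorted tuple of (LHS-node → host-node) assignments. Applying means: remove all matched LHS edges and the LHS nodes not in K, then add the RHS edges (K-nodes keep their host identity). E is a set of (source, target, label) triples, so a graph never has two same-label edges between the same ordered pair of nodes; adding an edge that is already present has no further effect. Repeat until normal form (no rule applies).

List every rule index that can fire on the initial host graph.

Answer: [R1]

Derivation:
R0: no valid match — LHS pattern not found
R1: 4 valid matches — {0↦3, 1↦2, 2↦4}, {0↦3, 1↦2, 2↦6}, {0↦5, 1↦2, 2↦4} (+1 more)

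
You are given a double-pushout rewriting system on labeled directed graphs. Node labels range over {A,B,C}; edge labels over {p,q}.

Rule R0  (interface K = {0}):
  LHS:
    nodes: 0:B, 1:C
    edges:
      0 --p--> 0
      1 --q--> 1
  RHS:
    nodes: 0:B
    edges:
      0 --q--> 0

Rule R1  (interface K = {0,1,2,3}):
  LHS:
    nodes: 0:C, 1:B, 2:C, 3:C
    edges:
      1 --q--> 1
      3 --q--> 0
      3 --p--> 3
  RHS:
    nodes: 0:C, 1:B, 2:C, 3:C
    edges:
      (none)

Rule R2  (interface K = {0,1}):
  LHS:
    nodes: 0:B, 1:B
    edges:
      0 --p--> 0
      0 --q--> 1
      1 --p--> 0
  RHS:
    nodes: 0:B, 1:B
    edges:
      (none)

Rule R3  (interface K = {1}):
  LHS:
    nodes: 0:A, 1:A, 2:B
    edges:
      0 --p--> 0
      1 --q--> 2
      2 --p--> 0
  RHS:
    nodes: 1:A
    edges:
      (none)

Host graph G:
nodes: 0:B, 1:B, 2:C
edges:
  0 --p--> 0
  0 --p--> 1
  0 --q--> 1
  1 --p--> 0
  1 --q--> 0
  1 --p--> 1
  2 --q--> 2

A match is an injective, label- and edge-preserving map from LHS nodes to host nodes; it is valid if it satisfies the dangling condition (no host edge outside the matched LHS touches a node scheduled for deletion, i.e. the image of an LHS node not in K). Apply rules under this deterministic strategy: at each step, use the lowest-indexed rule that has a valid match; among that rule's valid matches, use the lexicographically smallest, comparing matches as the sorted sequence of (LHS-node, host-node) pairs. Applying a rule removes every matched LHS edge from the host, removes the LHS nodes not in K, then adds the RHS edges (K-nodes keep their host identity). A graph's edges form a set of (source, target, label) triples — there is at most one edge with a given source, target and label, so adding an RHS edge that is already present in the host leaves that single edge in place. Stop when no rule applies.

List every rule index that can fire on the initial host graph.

R0: 2 valid matches — {0↦0, 1↦2}, {0↦1, 1↦2}
R1: no valid match — LHS pattern not found
R2: 2 valid matches — {0↦0, 1↦1}, {0↦1, 1↦0}
R3: no valid match — LHS pattern not found

Answer: [R0,R2]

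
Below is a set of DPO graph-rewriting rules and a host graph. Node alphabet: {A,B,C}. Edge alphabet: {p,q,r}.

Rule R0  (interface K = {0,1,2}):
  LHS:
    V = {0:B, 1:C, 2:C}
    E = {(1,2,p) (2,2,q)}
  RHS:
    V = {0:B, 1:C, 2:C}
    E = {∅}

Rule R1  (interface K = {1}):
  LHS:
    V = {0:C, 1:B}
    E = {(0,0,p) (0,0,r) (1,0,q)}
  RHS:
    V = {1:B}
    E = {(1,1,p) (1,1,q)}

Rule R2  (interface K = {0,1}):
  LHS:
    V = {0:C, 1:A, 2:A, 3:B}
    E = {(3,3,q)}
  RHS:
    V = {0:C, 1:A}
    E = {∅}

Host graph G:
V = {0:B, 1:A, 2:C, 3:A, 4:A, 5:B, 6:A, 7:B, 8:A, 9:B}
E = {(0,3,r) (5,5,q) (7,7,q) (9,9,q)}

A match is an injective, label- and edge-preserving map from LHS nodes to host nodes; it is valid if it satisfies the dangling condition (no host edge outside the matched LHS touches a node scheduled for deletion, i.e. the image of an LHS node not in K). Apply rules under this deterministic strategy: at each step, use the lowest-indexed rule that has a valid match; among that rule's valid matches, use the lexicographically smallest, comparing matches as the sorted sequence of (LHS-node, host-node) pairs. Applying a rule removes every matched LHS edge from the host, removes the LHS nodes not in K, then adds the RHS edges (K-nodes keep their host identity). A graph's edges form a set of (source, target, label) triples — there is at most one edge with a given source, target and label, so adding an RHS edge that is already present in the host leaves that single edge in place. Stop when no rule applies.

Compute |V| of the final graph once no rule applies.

Answer: 4

Steps:
start.  V:10 E:4  edges: 0-r->3 5-q->5 7-q->7 9-q->9
1. fire R2 via {0↦2, 1↦1, 2↦4, 3↦5}  →  V:8 E:3  edges: 0-r->3 7-q->7 9-q->9
2. fire R2 via {0↦2, 1↦1, 2↦6, 3↦7}  →  V:6 E:2  edges: 0-r->3 9-q->9
3. fire R2 via {0↦2, 1↦1, 2↦8, 3↦9}  →  V:4 E:1  edges: 0-r->3
final graph: no rule applies after step 3
NF nodes: {0:B, 1:A, 2:C, 3:A}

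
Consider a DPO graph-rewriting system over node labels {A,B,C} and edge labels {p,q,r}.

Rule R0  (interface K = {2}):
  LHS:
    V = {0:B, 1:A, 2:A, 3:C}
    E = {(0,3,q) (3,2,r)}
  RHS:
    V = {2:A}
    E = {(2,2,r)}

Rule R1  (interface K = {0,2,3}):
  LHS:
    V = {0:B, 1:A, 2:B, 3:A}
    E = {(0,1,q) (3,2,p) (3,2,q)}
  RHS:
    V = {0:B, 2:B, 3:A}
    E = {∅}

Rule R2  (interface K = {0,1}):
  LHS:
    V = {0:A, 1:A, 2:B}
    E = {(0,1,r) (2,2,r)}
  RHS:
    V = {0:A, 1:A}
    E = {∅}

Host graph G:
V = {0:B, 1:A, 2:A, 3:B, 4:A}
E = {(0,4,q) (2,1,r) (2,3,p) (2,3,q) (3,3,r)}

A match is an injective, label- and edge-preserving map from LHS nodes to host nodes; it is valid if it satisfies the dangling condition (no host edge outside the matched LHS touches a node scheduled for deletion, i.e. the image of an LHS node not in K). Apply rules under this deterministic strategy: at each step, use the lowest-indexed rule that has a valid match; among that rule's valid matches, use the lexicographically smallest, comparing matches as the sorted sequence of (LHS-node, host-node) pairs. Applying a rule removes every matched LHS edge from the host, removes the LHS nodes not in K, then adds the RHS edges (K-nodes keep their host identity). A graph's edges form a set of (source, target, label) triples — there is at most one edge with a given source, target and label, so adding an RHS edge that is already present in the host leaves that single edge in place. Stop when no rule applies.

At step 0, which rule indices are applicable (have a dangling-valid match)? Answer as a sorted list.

R0: no valid match — LHS pattern not found
R1: 1 valid match — {0↦0, 1↦4, 2↦3, 3↦2}
R2: no valid match — 1 raw match, all fail dangling condition

Answer: [R1]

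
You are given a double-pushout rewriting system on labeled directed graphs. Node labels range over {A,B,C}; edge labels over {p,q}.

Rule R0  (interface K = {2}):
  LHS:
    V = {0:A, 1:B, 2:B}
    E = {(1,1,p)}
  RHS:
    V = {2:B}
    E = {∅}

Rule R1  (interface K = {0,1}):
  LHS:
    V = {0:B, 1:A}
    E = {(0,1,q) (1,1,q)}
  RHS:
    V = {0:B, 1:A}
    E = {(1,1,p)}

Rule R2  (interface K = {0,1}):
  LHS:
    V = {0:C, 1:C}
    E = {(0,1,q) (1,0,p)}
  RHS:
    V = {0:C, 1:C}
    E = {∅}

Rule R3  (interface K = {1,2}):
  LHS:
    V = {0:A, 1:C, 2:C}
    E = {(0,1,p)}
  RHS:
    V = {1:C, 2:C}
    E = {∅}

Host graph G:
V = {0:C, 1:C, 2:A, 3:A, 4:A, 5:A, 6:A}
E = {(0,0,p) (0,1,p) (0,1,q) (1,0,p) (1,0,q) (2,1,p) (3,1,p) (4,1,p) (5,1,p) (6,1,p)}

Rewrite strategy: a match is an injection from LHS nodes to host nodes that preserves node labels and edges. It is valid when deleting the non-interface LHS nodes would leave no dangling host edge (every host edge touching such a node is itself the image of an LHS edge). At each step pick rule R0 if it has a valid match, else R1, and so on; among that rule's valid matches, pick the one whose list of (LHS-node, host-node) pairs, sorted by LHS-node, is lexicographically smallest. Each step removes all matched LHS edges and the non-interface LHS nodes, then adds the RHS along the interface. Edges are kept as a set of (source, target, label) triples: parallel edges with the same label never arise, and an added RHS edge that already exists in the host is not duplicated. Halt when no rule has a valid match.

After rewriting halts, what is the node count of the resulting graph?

Answer: 2

Derivation:
initial: |V|=7 |E|=10  E = 0-p->0 0-p->1 0-q->1 1-p->0 1-q->0 2-p->1 3-p->1 4-p->1 5-p->1 6-p->1
step 1: apply R2 at {0↦0, 1↦1}  → |V|=7 |E|=8  E = 0-p->0 0-p->1 1-q->0 2-p->1 3-p->1 4-p->1 5-p->1 6-p->1
step 2: apply R2 at {0↦1, 1↦0}  → |V|=7 |E|=6  E = 0-p->0 2-p->1 3-p->1 4-p->1 5-p->1 6-p->1
step 3: apply R3 at {0↦2, 1↦1, 2↦0}  → |V|=6 |E|=5  E = 0-p->0 3-p->1 4-p->1 5-p->1 6-p->1
step 4: apply R3 at {0↦3, 1↦1, 2↦0}  → |V|=5 |E|=4  E = 0-p->0 4-p->1 5-p->1 6-p->1
step 5: apply R3 at {0↦4, 1↦1, 2↦0}  → |V|=4 |E|=3  E = 0-p->0 5-p->1 6-p->1
step 6: apply R3 at {0↦5, 1↦1, 2↦0}  → |V|=3 |E|=2  E = 0-p->0 6-p->1
step 7: apply R3 at {0↦6, 1↦1, 2↦0}  → |V|=2 |E|=1  E = 0-p->0
final graph: no rule applies after step 7
NF nodes: {0:C, 1:C}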